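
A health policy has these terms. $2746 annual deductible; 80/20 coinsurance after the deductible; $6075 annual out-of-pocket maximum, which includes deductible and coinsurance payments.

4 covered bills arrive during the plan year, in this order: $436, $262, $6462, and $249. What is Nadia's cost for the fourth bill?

$49.80

#1 ($436): entire amount goes to the deductible. Patient owes $436 (running OOP $436).
#2 ($262): entire amount goes to the deductible. Patient owes $262 (running OOP $698).
#3 ($6462): $2048 finishes the deductible; $4414 goes to coinsurance; coinsurance $4414 × 20% = $882.80. Patient owes $2930.80 (running OOP $3628.80).
#4 ($249): deductible met; 20% of $249 = $49.80. Patient owes $49.80 (running OOP $3678.60).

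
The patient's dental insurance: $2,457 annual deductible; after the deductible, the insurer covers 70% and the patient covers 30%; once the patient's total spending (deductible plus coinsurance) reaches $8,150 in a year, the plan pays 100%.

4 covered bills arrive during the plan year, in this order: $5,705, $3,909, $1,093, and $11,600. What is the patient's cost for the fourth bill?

Bill 1, $5,705: $2,457 to deductible, leaving $3,248; 30% of $3,248 = $974.40. Patient owes $3,431.40 (running OOP $3,431.40).
Bill 2, $3,909: 30% coinsurance on $3,909 = $1,172.70. Cost to patient: $1,172.70. OOP to date $4,604.10.
Bill 3, $1,093: deductible met; 30% of $1,093 = $327.90. Cost to patient: $327.90. OOP to date $4,932.
Bill 4, $11,600: deductible met; 30% of $11,600 = $3,480. Adding that to $4,932 gives $8,412, past the $8,150 cap; patient pays only $8,150 − $4,932 = $3,218.

$3,218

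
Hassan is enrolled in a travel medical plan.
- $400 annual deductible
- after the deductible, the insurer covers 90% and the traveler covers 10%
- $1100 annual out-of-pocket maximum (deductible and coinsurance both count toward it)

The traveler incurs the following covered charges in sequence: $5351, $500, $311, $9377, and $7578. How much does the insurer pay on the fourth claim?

Claim 1 ($5351): $400 finishes the deductible; $4951 goes to coinsurance; 10% of $4951 = $495.10. Traveler pays $895.10; OOP now $895.10. Insurer: $5351 − $895.10 = $4455.90.
Claim 2 ($500): deductible already satisfied, so traveler's share is 10% × $500 = $50. Cost to traveler: $50. OOP to date $945.10. Insurer: $500 − $50 = $450.
Claim 3 ($311): 10% coinsurance on $311 = $31.10. Traveler owes $31.10 (running OOP $976.20). Insurer: $311 − $31.10 = $279.90.
Claim 4 ($9377): deductible met; 10% of $9377 = $937.70. Adding that to $976.20 gives $1913.90, past the $1100 cap; traveler pays only $1100 − $976.20 = $123.80. Insurer: $9377 − $123.80 = $9253.20.

$9253.20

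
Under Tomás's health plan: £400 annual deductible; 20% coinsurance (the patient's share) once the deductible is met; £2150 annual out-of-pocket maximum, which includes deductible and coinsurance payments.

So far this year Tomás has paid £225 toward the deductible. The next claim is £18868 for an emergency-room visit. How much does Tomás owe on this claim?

£1925

Remaining deductible: £400 − £225 = £175.
After the £175 deductible portion, £18868 − £175 = £18693 is subject to coinsurance.
20% of £18693 = £3738.60 falls to the patient.
So the patient owes £175 + £3738.60 = £3913.60 before any cap.
That would bring total out-of-pocket to £4138.60, past the £2150 cap. The patient is capped at £2150 − £225 = £1925 on this claim.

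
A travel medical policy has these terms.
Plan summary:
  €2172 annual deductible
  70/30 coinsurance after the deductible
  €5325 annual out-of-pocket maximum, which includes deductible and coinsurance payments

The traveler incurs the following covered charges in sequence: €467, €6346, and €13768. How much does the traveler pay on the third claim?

Claim 1 — €467: fully absorbed by the deductible. Cost to traveler: €467. OOP to date €467.
Claim 2 — €6346: €1705 to deductible, leaving €4641; traveler's 30% is €1392.30. Traveler owes €3097.30 (running OOP €3564.30).
Claim 3 — €13768: deductible met; 30% of €13768 = €4130.40. OOP would hit €7694.70 > €5325, so the cap limits the traveler to €5325 − €3564.30 = €1760.70.

€1760.70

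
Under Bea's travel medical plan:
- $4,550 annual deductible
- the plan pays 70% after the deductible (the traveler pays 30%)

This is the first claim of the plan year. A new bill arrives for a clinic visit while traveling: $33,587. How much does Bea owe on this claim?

The full $4,550 deductible is still open; $4,550 of this bill applies to it.
That leaves $33,587 − $4,550 = $29,037 for coinsurance.
Coinsurance: $29,037 × 30% = $8,711.10.
Traveler responsibility: $4,550 + $8,711.10 = $13,261.10.

$13,261.10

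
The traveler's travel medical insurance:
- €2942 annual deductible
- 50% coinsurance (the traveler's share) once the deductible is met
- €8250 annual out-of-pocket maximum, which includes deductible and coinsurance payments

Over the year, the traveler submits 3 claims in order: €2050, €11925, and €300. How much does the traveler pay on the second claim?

€6200

#1 (€2050): fully absorbed by the deductible. Traveler pays €2050; OOP now €2050.
#2 (€11925): €892 to deductible, leaving €11033; coinsurance €11033 × 50% = €5516.50. Deductible plus coinsurance: €892 + €5516.50 = €6408.50. OOP would hit €8458.50 > €8250, so the cap limits the traveler to €8250 − €2050 = €6200.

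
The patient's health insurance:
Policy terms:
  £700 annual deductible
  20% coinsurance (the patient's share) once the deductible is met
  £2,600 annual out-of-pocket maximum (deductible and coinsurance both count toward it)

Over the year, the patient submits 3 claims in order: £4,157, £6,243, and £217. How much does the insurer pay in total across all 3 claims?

£8,017

Claim 1 (£4,157): £700 to deductible, leaving £3,457; coinsurance £3,457 × 20% = £691.40. Patient pays £1,391.40; OOP now £1,391.40. Plan pays £4,157 − £1,391.40 = £2,765.60.
Claim 2 (£6,243): deductible met; 20% of £6,243 = £1,248.60. That would push OOP to £2,640, over the £2,600 cap, so patient pays £2,600 − £1,391.40 = £1,208.60. Insurer: £6,243 − £1,208.60 = £5,034.40.
Claim 3 (£217): deductible already satisfied, so patient's share is 20% × £217 = £43.40. That would push OOP to £2,643.40, over the £2,600 cap, so patient pays £2,600 − £2,600 = £0. Plan pays £217 − £0 = £217.
Insurer total: £2,765.60 + £5,034.40 + £217 = £8,017.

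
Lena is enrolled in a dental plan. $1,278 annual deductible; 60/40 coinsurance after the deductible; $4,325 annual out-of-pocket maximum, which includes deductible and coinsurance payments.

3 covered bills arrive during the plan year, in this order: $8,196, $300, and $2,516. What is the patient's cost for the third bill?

Claim 1 ($8,196): deductible takes $1,278, $6,918 remains; 40% of $6,918 = $2,767.20. Patient owes $4,045.20 (running OOP $4,045.20).
Claim 2 ($300): deductible already satisfied, so patient's share is 40% × $300 = $120. Patient owes $120 (running OOP $4,165.20).
Claim 3 ($2,516): deductible already satisfied, so patient's share is 40% × $2,516 = $1,006.40. Adding that to $4,165.20 gives $5,171.60, past the $4,325 cap; patient pays only $4,325 − $4,165.20 = $159.80.

$159.80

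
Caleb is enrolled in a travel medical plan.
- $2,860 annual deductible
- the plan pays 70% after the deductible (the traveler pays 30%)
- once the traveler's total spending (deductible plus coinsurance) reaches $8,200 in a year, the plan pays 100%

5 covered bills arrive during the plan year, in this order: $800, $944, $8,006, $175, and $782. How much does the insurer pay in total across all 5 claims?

Bill 1, $800: fully absorbed by the deductible. Cost to traveler: $800. OOP to date $800. Insurer: $800 − $800 = $0.
Bill 2, $944: entire amount goes to the deductible. Traveler pays $944; OOP now $1,744. Plan pays $944 − $944 = $0.
Bill 3, $8,006: $1,116 to deductible, leaving $6,890; coinsurance $6,890 × 30% = $2,067. Cost to traveler: $3,183. OOP to date $4,927. Plan pays $8,006 − $3,183 = $4,823.
Bill 4, $175: deductible already satisfied, so traveler's share is 30% × $175 = $52.50. Cost to traveler: $52.50. OOP to date $4,979.50. Plan pays $175 − $52.50 = $122.50.
Bill 5, $782: deductible already satisfied, so traveler's share is 30% × $782 = $234.60. Traveler owes $234.60 (running OOP $5,214.10). Plan pays $782 − $234.60 = $547.40.
Insurer total = bills − traveler's total = $10,707 − $5,214.10 = $5,492.90.

$5,492.90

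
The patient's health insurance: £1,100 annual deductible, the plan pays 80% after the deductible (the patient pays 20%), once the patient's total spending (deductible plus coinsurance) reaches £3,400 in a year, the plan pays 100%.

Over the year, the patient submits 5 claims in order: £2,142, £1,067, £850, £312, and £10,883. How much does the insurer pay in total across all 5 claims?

#1 (£2,142): £1,100 to deductible, leaving £1,042; patient's 20% is £208.40. Patient pays £1,308.40; OOP now £1,308.40. Plan pays £2,142 − £1,308.40 = £833.60.
#2 (£1,067): deductible already satisfied, so patient's share is 20% × £1,067 = £213.40. Cost to patient: £213.40. OOP to date £1,521.80. Plan pays £1,067 − £213.40 = £853.60.
#3 (£850): 20% coinsurance on £850 = £170. Patient pays £170; OOP now £1,691.80. Plan pays £850 − £170 = £680.
#4 (£312): deductible met; 20% of £312 = £62.40. Cost to patient: £62.40. OOP to date £1,754.20. Insurer: £312 − £62.40 = £249.60.
#5 (£10,883): 20% coinsurance on £10,883 = £2,176.60. Adding that to £1,754.20 gives £3,930.80, past the £3,400 cap; patient pays only £3,400 − £1,754.20 = £1,645.80. Insurer: £10,883 − £1,645.80 = £9,237.20.
Insurer total = bills − patient's total = £15,254 − £3,400 = £11,854.

£11,854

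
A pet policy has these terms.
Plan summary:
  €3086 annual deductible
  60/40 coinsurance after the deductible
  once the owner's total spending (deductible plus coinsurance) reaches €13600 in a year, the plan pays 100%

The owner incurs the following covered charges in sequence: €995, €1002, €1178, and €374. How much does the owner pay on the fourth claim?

€149.60

Claim 1 (€995): all of it applies to the deductible. Owner owes €995 (running OOP €995).
Claim 2 (€1002): fully absorbed by the deductible. Cost to owner: €1002. OOP to date €1997.
Claim 3 (€1178): deductible takes €1089, €89 remains; coinsurance €89 × 40% = €35.60. Owner pays €1124.60; OOP now €3121.60.
Claim 4 (€374): deductible met; 40% of €374 = €149.60. Owner owes €149.60 (running OOP €3271.20).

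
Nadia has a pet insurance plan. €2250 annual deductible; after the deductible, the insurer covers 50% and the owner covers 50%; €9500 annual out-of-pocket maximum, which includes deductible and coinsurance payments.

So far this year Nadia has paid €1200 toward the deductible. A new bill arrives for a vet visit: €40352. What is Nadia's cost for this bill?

€8300

Deductible still to meet: €2250 − €1200 = €1050.
The remaining €39302 (= €40352 − €1050) moves to coinsurance.
50% of €39302 = €19651 falls to the owner.
That puts the owner's cost at €1050 + €19651 = €20701 before any cap.
Year-to-date out-of-pocket would reach €1200 + €20701 = €21901, above the €9500 maximum, so the owner pays only €9500 − €1200 = €8300.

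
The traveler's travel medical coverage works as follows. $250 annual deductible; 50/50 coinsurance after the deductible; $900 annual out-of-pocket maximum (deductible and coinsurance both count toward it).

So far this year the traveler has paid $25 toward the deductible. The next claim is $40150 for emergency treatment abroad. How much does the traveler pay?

$25 of the $250 deductible is already met, leaving $225.
After the $225 deductible portion, $40150 − $225 = $39925 is subject to coinsurance.
Traveler's 50% share of $39925 is $19962.50.
Traveler responsibility before any cap: $225 + $19962.50 = $20187.50.
That would bring total out-of-pocket to $20212.50, past the $900 cap. The traveler is capped at $900 − $25 = $875 on this claim.

$875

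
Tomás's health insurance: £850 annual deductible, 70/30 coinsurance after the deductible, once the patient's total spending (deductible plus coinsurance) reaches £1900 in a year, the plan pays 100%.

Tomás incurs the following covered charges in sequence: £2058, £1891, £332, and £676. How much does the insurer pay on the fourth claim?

Claim 1 (£2058): £850 finishes the deductible; £1208 goes to coinsurance; coinsurance £1208 × 30% = £362.40. Cost to patient: £1212.40. OOP to date £1212.40. Insurer: £2058 − £1212.40 = £845.60.
Claim 2 (£1891): deductible already satisfied, so patient's share is 30% × £1891 = £567.30. Patient owes £567.30 (running OOP £1779.70). Plan pays £1891 − £567.30 = £1323.70.
Claim 3 (£332): 30% coinsurance on £332 = £99.60. Patient owes £99.60 (running OOP £1879.30). Plan pays £332 − £99.60 = £232.40.
Claim 4 (£676): deductible already satisfied, so patient's share is 30% × £676 = £202.80. OOP would hit £2082.10 > £1900, so the cap limits the patient to £1900 − £1879.30 = £20.70. Plan pays £676 − £20.70 = £655.30.

£655.30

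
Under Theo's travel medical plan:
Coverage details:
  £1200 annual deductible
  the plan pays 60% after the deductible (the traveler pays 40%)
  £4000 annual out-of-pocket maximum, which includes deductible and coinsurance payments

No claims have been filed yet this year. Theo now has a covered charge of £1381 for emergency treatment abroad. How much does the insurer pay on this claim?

£108.60

Nothing has been paid toward the £1200 deductible, so the first £1200 of this charge is applied there.
The remaining £181 (= £1381 − £1200) moves to coinsurance.
Traveler's 40% share of £181 is £72.40.
That puts the traveler's cost at £1200 + £72.40 = £1272.40 before any cap.
Total out-of-pocket so far would be £0 + £1272.40 = £1272.40, below the £4000 cap — no reduction.
Insurer pays the balance: £1381 − £1272.40 = £108.60.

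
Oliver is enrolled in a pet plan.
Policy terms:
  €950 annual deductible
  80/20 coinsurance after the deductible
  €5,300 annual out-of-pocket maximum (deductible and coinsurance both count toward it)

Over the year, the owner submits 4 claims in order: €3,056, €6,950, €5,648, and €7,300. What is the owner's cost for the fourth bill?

#1 (€3,056): deductible takes €950, €2,106 remains; coinsurance €2,106 × 20% = €421.20. Cost to owner: €1,371.20. OOP to date €1,371.20.
#2 (€6,950): deductible met; 20% of €6,950 = €1,390. Owner owes €1,390 (running OOP €2,761.20).
#3 (€5,648): deductible already satisfied, so owner's share is 20% × €5,648 = €1,129.60. Owner pays €1,129.60; OOP now €3,890.80.
#4 (€7,300): 20% coinsurance on €7,300 = €1,460. That would push OOP to €5,350.80, over the €5,300 cap, so owner pays €5,300 − €3,890.80 = €1,409.20.

€1,409.20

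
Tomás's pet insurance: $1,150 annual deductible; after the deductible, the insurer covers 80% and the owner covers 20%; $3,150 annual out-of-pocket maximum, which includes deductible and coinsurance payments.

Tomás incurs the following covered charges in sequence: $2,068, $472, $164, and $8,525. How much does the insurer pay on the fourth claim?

Claim 1 ($2,068): $1,150 to deductible, leaving $918; 20% of $918 = $183.60. Cost to owner: $1,333.60. OOP to date $1,333.60. Plan pays $2,068 − $1,333.60 = $734.40.
Claim 2 ($472): deductible met; 20% of $472 = $94.40. Cost to owner: $94.40. OOP to date $1,428. Plan pays $472 − $94.40 = $377.60.
Claim 3 ($164): deductible already satisfied, so owner's share is 20% × $164 = $32.80. Owner owes $32.80 (running OOP $1,460.80). Insurer: $164 − $32.80 = $131.20.
Claim 4 ($8,525): deductible met; 20% of $8,525 = $1,705. That would push OOP to $3,165.80, over the $3,150 cap, so owner pays $3,150 − $1,460.80 = $1,689.20. Plan pays $8,525 − $1,689.20 = $6,835.80.

$6,835.80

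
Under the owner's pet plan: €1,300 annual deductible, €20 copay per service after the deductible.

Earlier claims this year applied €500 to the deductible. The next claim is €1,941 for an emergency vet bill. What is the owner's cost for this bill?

Remaining deductible: €1,300 − €500 = €800.
The remaining €1,141 (= €1,941 − €800) moves to the copay.
Copay on this service: €20.
Owner responsibility: €800 + €20 = €820.

€820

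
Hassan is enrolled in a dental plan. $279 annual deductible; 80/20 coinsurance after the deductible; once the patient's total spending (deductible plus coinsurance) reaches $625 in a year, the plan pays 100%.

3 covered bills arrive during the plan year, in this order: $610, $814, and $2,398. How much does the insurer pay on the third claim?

$2,281

#1 ($610): $279 finishes the deductible; $331 goes to coinsurance; 20% of $331 = $66.20. Patient owes $345.20 (running OOP $345.20). Plan pays $610 − $345.20 = $264.80.
#2 ($814): deductible met; 20% of $814 = $162.80. Cost to patient: $162.80. OOP to date $508. Plan pays $814 − $162.80 = $651.20.
#3 ($2,398): 20% coinsurance on $2,398 = $479.60. That would push OOP to $987.60, over the $625 cap, so patient pays $625 − $508 = $117. Plan pays $2,398 − $117 = $2,281.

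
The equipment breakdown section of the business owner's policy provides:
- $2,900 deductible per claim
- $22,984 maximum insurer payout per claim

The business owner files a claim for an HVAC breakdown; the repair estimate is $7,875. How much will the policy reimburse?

Subtract the deductible: $7,875 − $2,900 = $4,975.
$4,975 is within the $22,984 limit, so the insurer pays $4,975.

$4,975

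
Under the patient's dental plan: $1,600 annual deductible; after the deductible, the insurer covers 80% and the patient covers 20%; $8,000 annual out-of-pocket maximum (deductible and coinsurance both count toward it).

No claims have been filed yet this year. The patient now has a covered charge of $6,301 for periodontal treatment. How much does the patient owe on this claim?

$2,540.20

Nothing has been paid toward the $1,600 deductible, so the first $1,600 of this charge is applied there.
The remaining $4,701 (= $6,301 − $1,600) moves to coinsurance.
Patient's 20% share of $4,701 is $940.20.
So the patient owes $1,600 + $940.20 = $2,540.20 before any cap.
Total out-of-pocket so far would be $0 + $2,540.20 = $2,540.20, below the $8,000 cap — no reduction.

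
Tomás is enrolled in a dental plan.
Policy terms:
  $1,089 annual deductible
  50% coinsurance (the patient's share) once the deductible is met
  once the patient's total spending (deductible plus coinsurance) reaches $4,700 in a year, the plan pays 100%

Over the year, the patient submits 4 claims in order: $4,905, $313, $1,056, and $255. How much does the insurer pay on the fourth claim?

$127.50

Bill 1, $4,905: $1,089 finishes the deductible; $3,816 goes to coinsurance; patient's 50% is $1,908. Patient pays $2,997; OOP now $2,997. Plan pays $4,905 − $2,997 = $1,908.
Bill 2, $313: deductible met; 50% of $313 = $156.50. Patient owes $156.50 (running OOP $3,153.50). Plan pays $313 − $156.50 = $156.50.
Bill 3, $1,056: 50% coinsurance on $1,056 = $528. Patient pays $528; OOP now $3,681.50. Insurer: $1,056 − $528 = $528.
Bill 4, $255: deductible already satisfied, so patient's share is 50% × $255 = $127.50. Patient owes $127.50 (running OOP $3,809). Plan pays $255 − $127.50 = $127.50.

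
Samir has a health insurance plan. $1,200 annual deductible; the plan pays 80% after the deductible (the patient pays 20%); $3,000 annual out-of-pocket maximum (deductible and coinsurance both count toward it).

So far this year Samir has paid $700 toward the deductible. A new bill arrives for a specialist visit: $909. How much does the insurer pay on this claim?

$327.20

Deductible still to meet: $1,200 − $700 = $500.
That leaves $909 − $500 = $409 for coinsurance.
20% of $409 = $81.80 falls to the patient.
Patient responsibility before any cap: $500 + $81.80 = $581.80.
Cumulative spending $700 + $581.80 = $1,281.80 stays under the $3,000 maximum.
The plan picks up $909 − $581.80 = $327.20.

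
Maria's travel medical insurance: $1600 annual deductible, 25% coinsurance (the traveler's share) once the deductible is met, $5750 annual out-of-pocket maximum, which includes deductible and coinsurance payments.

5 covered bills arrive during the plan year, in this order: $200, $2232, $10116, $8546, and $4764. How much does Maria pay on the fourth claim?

Claim 1 ($200): entire amount goes to the deductible. Cost to traveler: $200. OOP to date $200.
Claim 2 ($2232): $1400 to deductible, leaving $832; 25% of $832 = $208. Traveler owes $1608 (running OOP $1808).
Claim 3 ($10116): 25% coinsurance on $10116 = $2529. Traveler owes $2529 (running OOP $4337).
Claim 4 ($8546): deductible already satisfied, so traveler's share is 25% × $8546 = $2136.50. OOP would hit $6473.50 > $5750, so the cap limits the traveler to $5750 − $4337 = $1413.

$1413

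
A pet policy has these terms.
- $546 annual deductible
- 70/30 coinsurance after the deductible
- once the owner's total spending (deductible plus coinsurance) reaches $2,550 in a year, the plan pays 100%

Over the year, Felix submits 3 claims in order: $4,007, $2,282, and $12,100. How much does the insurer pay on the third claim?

#1 ($4,007): $546 finishes the deductible; $3,461 goes to coinsurance; owner's 30% is $1,038.30. Owner owes $1,584.30 (running OOP $1,584.30). Plan pays $4,007 − $1,584.30 = $2,422.70.
#2 ($2,282): 30% coinsurance on $2,282 = $684.60. Cost to owner: $684.60. OOP to date $2,268.90. Insurer: $2,282 − $684.60 = $1,597.40.
#3 ($12,100): deductible already satisfied, so owner's share is 30% × $12,100 = $3,630. OOP would hit $5,898.90 > $2,550, so the cap limits the owner to $2,550 − $2,268.90 = $281.10. Insurer: $12,100 − $281.10 = $11,818.90.

$11,818.90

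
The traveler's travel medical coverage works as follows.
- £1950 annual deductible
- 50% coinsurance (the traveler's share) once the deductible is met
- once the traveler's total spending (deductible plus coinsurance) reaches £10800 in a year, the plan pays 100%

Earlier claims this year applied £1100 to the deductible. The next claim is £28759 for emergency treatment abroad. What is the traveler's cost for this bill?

£9700

Remaining deductible: £1950 − £1100 = £850.
The remaining £27909 (= £28759 − £850) moves to coinsurance.
Coinsurance: £27909 × 50% = £13954.50.
That puts the traveler's cost at £850 + £13954.50 = £14804.50 before any cap.
That would bring total out-of-pocket to £15904.50, past the £10800 cap. The traveler is capped at £10800 − £1100 = £9700 on this claim.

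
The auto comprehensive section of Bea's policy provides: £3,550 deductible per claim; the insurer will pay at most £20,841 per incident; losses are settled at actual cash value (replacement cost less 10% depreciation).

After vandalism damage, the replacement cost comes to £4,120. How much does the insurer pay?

£158

At 10% depreciation, ACV = £4,120 − £412 = £3,708.
After the deductible, £3,708 − £3,550 = £158 remains.
£158 ≤ £20,841, so the limit doesn't bind; insurer pays £158.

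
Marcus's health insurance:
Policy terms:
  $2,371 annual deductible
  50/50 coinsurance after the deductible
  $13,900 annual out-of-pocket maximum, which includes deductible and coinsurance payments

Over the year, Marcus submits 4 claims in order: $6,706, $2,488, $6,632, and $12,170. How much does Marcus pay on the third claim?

$3,316

Bill 1, $6,706: deductible takes $2,371, $4,335 remains; 50% of $4,335 = $2,167.50. Patient owes $4,538.50 (running OOP $4,538.50).
Bill 2, $2,488: 50% coinsurance on $2,488 = $1,244. Patient pays $1,244; OOP now $5,782.50.
Bill 3, $6,632: deductible already satisfied, so patient's share is 50% × $6,632 = $3,316. Cost to patient: $3,316. OOP to date $9,098.50.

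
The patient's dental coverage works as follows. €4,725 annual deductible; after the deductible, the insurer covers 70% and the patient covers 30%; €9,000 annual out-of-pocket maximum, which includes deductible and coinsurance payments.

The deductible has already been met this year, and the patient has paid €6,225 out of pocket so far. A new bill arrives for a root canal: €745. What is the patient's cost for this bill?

€223.50

With the deductible met, the entire €745 is subject to coinsurance.
Coinsurance: €745 × 30% = €223.50.
Cumulative spending €6,225 + €223.50 = €6,448.50 stays under the €9,000 maximum.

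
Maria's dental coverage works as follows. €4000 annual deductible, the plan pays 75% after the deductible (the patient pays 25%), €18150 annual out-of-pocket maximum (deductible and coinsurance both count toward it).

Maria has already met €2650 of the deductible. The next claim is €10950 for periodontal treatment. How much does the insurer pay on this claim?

Remaining deductible: €4000 − €2650 = €1350.
The remaining €9600 (= €10950 − €1350) moves to coinsurance.
25% of €9600 = €2400 falls to the patient.
So the patient owes €1350 + €2400 = €3750 before any cap.
Total out-of-pocket so far would be €2650 + €3750 = €6400, below the €18150 cap — no reduction.
The insurer covers the remainder: €10950 − €3750 = €7200.

€7200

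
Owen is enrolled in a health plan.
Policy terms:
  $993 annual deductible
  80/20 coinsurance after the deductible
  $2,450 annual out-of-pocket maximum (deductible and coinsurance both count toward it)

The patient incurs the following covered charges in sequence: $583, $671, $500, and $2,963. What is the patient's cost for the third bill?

$100

Bill 1, $583: all of it applies to the deductible. Cost to patient: $583. OOP to date $583.
Bill 2, $671: $410 to deductible, leaving $261; coinsurance $261 × 20% = $52.20. Patient pays $462.20; OOP now $1,045.20.
Bill 3, $500: deductible already satisfied, so patient's share is 20% × $500 = $100. Cost to patient: $100. OOP to date $1,145.20.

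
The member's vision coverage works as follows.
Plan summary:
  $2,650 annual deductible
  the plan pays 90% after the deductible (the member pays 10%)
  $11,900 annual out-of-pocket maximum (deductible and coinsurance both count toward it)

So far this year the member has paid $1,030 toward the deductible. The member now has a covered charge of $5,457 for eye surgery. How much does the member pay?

$1,030 of the $2,650 deductible is already met, leaving $1,620.
That leaves $5,457 − $1,620 = $3,837 for coinsurance.
Coinsurance: $3,837 × 10% = $383.70.
So the member owes $1,620 + $383.70 = $2,003.70 before any cap.
Year-to-date out-of-pocket becomes $1,030 + $2,003.70 = $3,033.70, still under the $11,900 maximum, so no cap applies.

$2,003.70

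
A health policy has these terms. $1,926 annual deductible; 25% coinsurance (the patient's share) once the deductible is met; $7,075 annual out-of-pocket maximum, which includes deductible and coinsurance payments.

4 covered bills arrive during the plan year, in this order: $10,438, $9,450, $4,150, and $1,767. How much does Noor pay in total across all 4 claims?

$7,075

Claim 1 — $10,438: $1,926 to deductible, leaving $8,512; coinsurance $8,512 × 25% = $2,128. Cost to patient: $4,054. OOP to date $4,054.
Claim 2 — $9,450: 25% coinsurance on $9,450 = $2,362.50. Cost to patient: $2,362.50. OOP to date $6,416.50.
Claim 3 — $4,150: 25% coinsurance on $4,150 = $1,037.50. That would push OOP to $7,454, over the $7,075 cap, so patient pays $7,075 − $6,416.50 = $658.50.
Claim 4 — $1,767: deductible already satisfied, so patient's share is 25% × $1,767 = $441.75. OOP would hit $7,516.75 > $7,075, so the cap limits the patient to $7,075 − $7,075 = $0.
Summing the patient's payments: $4,054 + $2,362.50 + $658.50 + $0 = $7,075.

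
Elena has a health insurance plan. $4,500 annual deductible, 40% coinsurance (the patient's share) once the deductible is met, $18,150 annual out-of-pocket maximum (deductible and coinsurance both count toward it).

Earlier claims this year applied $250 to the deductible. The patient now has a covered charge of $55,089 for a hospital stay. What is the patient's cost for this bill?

$17,900

$250 of the $4,500 deductible is already met, leaving $4,250.
The remaining $50,839 (= $55,089 − $4,250) moves to coinsurance.
40% of $50,839 = $20,335.60 falls to the patient.
Patient responsibility before any cap: $4,250 + $20,335.60 = $24,585.60.
Year-to-date out-of-pocket would reach $250 + $24,585.60 = $24,835.60, above the $18,150 maximum, so the patient pays only $18,150 − $250 = $17,900.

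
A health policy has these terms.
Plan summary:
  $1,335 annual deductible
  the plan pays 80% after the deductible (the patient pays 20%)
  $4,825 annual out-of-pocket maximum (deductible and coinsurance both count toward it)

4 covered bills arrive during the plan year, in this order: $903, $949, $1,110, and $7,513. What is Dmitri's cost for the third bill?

$222

Claim 1 ($903): fully absorbed by the deductible. Patient owes $903 (running OOP $903).
Claim 2 ($949): deductible takes $432, $517 remains; 20% of $517 = $103.40. Cost to patient: $535.40. OOP to date $1,438.40.
Claim 3 ($1,110): deductible met; 20% of $1,110 = $222. Patient owes $222 (running OOP $1,660.40).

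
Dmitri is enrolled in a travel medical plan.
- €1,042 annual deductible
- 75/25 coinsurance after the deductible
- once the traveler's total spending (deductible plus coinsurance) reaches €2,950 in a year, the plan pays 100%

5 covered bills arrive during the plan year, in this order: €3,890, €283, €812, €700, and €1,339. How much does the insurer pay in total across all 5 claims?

Bill 1, €3,890: deductible takes €1,042, €2,848 remains; traveler's 25% is €712. Traveler pays €1,754; OOP now €1,754. Plan pays €3,890 − €1,754 = €2,136.
Bill 2, €283: 25% coinsurance on €283 = €70.75. Traveler pays €70.75; OOP now €1,824.75. Plan pays €283 − €70.75 = €212.25.
Bill 3, €812: 25% coinsurance on €812 = €203. Traveler owes €203 (running OOP €2,027.75). Insurer: €812 − €203 = €609.
Bill 4, €700: 25% coinsurance on €700 = €175. Traveler owes €175 (running OOP €2,202.75). Insurer: €700 − €175 = €525.
Bill 5, €1,339: 25% coinsurance on €1,339 = €334.75. Cost to traveler: €334.75. OOP to date €2,537.50. Plan pays €1,339 − €334.75 = €1,004.25.
Insurer total = bills − traveler's total = €7,024 − €2,537.50 = €4,486.50.

€4,486.50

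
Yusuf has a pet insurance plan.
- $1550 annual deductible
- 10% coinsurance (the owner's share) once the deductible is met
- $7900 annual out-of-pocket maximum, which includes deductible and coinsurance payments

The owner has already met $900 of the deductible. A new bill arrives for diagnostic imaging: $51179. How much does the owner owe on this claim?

$5702.90

Remaining deductible: $1550 − $900 = $650.
After the $650 deductible portion, $51179 − $650 = $50529 is subject to coinsurance.
Owner's 10% share of $50529 is $5052.90.
Owner responsibility before any cap: $650 + $5052.90 = $5702.90.
Cumulative spending $900 + $5702.90 = $6602.90 stays under the $7900 maximum.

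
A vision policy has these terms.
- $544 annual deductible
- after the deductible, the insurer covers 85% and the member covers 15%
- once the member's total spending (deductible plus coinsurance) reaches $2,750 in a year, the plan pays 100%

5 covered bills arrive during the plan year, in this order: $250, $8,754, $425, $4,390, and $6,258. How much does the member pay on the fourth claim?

$658.50

Claim 1 — $250: all of it applies to the deductible. Member owes $250 (running OOP $250).
Claim 2 — $8,754: $294 finishes the deductible; $8,460 goes to coinsurance; coinsurance $8,460 × 15% = $1,269. Member owes $1,563 (running OOP $1,813).
Claim 3 — $425: deductible met; 15% of $425 = $63.75. Member pays $63.75; OOP now $1,876.75.
Claim 4 — $4,390: deductible met; 15% of $4,390 = $658.50. Member pays $658.50; OOP now $2,535.25.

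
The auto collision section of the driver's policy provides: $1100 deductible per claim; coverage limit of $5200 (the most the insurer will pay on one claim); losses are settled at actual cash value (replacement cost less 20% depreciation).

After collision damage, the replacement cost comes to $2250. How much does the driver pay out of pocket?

Depreciate 20%: the covered value is $2250 × 0.8 = $1800.
Subtract the deductible: $1800 − $1100 = $700.
That's under the $5200 cap, so the insurer reimburses the full $700.
The driver bears the rest of the original loss: $2250 − $700 = $1550.

$1550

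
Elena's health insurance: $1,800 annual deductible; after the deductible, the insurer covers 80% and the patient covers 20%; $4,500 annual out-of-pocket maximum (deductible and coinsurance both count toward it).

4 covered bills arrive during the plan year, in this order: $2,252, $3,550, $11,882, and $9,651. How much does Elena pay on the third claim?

Claim 1 ($2,252): deductible takes $1,800, $452 remains; 20% of $452 = $90.40. Patient pays $1,890.40; OOP now $1,890.40.
Claim 2 ($3,550): deductible already satisfied, so patient's share is 20% × $3,550 = $710. Patient pays $710; OOP now $2,600.40.
Claim 3 ($11,882): deductible already satisfied, so patient's share is 20% × $11,882 = $2,376.40. OOP would hit $4,976.80 > $4,500, so the cap limits the patient to $4,500 − $2,600.40 = $1,899.60.

$1,899.60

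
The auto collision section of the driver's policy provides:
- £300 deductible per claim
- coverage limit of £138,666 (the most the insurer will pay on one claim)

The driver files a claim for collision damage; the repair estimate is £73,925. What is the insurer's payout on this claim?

Subtract the deductible: £73,925 − £300 = £73,625.
£73,625 is within the £138,666 limit, so the insurer pays £73,625.

£73,625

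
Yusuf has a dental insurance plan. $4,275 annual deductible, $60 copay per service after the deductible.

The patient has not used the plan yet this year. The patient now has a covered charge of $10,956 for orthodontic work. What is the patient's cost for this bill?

$4,335

Nothing has been paid toward the $4,275 deductible, so the first $4,275 of this charge is applied there.
After the $4,275 deductible portion, $10,956 − $4,275 = $6,681 is subject to the copay.
Copay on this service: $60.
Patient responsibility: $4,275 + $60 = $4,335.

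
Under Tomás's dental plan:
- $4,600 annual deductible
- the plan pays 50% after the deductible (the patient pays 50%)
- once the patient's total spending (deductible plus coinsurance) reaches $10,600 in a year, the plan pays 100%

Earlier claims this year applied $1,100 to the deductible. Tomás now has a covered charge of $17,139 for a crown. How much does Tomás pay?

$1,100 of the $4,600 deductible is already met, leaving $3,500.
After the $3,500 deductible portion, $17,139 − $3,500 = $13,639 is subject to coinsurance.
Patient's 50% share of $13,639 is $6,819.50.
Patient responsibility before any cap: $3,500 + $6,819.50 = $10,319.50.
That would bring total out-of-pocket to $11,419.50, past the $10,600 cap. The patient is capped at $10,600 − $1,100 = $9,500 on this claim.

$9,500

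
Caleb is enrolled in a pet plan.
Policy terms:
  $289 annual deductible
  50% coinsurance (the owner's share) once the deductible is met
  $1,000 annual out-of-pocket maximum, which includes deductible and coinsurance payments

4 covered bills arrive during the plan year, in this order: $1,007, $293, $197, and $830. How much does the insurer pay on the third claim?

#1 ($1,007): $289 finishes the deductible; $718 goes to coinsurance; 50% of $718 = $359. Owner pays $648; OOP now $648. Insurer: $1,007 − $648 = $359.
#2 ($293): deductible met; 50% of $293 = $146.50. Owner pays $146.50; OOP now $794.50. Plan pays $293 − $146.50 = $146.50.
#3 ($197): 50% coinsurance on $197 = $98.50. Cost to owner: $98.50. OOP to date $893. Insurer: $197 − $98.50 = $98.50.

$98.50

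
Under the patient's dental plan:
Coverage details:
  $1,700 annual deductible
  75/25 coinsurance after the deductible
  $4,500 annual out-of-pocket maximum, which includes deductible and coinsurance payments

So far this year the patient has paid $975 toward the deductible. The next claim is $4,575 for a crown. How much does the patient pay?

Deductible still to meet: $1,700 − $975 = $725.
After the $725 deductible portion, $4,575 − $725 = $3,850 is subject to coinsurance.
25% of $3,850 = $962.50 falls to the patient.
Patient responsibility before any cap: $725 + $962.50 = $1,687.50.
Cumulative spending $975 + $1,687.50 = $2,662.50 stays under the $4,500 maximum.

$1,687.50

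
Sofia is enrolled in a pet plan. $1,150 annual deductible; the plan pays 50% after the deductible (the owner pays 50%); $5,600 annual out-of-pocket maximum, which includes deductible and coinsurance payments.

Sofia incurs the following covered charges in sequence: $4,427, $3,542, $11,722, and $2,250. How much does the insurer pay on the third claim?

$10,681.50

#1 ($4,427): $1,150 finishes the deductible; $3,277 goes to coinsurance; 50% of $3,277 = $1,638.50. Owner owes $2,788.50 (running OOP $2,788.50). Plan pays $4,427 − $2,788.50 = $1,638.50.
#2 ($3,542): 50% coinsurance on $3,542 = $1,771. Cost to owner: $1,771. OOP to date $4,559.50. Insurer: $3,542 − $1,771 = $1,771.
#3 ($11,722): 50% coinsurance on $11,722 = $5,861. That would push OOP to $10,420.50, over the $5,600 cap, so owner pays $5,600 − $4,559.50 = $1,040.50. Insurer: $11,722 − $1,040.50 = $10,681.50.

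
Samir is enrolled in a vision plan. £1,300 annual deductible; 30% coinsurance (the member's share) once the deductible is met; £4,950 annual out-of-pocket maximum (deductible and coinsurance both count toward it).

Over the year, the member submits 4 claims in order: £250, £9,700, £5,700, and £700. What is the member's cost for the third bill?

Claim 1 (£250): all of it applies to the deductible. Member pays £250; OOP now £250.
Claim 2 (£9,700): £1,050 to deductible, leaving £8,650; member's 30% is £2,595. Cost to member: £3,645. OOP to date £3,895.
Claim 3 (£5,700): 30% coinsurance on £5,700 = £1,710. That would push OOP to £5,605, over the £4,950 cap, so member pays £4,950 − £3,895 = £1,055.

£1,055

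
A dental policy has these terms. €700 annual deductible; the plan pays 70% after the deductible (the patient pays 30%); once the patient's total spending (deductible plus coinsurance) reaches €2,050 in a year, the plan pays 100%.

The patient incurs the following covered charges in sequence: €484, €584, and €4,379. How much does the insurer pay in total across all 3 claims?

€3,397

#1 (€484): fully absorbed by the deductible. Patient owes €484 (running OOP €484). Insurer: €484 − €484 = €0.
#2 (€584): €216 finishes the deductible; €368 goes to coinsurance; 30% of €368 = €110.40. Cost to patient: €326.40. OOP to date €810.40. Insurer: €584 − €326.40 = €257.60.
#3 (€4,379): deductible already satisfied, so patient's share is 30% × €4,379 = €1,313.70. OOP would hit €2,124.10 > €2,050, so the cap limits the patient to €2,050 − €810.40 = €1,239.60. Plan pays €4,379 − €1,239.60 = €3,139.40.
Insurer total: €0 + €257.60 + €3,139.40 = €3,397.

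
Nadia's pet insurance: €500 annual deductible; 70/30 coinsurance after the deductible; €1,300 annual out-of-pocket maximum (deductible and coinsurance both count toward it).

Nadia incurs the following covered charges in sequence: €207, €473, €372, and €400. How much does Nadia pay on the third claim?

€111.60

#1 (€207): entire amount goes to the deductible. Owner pays €207; OOP now €207.
#2 (€473): deductible takes €293, €180 remains; owner's 30% is €54. Owner owes €347 (running OOP €554).
#3 (€372): deductible already satisfied, so owner's share is 30% × €372 = €111.60. Owner owes €111.60 (running OOP €665.60).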